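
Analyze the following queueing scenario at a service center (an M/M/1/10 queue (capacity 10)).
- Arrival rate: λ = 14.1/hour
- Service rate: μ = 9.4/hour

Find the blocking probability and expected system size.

ρ = λ/μ = 14.1/9.4 = 1.5000
P₀ = (1-ρ)/(1-ρ^(K+1)) = (1-1.5000)/(1-1.5000^11) = -0.5000/-85.4976 = 0.005848
P_K = P₀×ρ^K = 0.005848 × 1.5000^10 = 0.005848 × 57.6650 = 0.3372
Blocking probability P_10 = 0.3372 (33.72%)
L = ρ[1 - (K+1)ρ^K + Kρ^(K+1)] / [(1-ρ)(1-ρ^(K+1))]
L = 1.5000 × (1 - 11×57.6650 + 10×86.4976) / ((1 - 1.5000) × (1 - 86.4976)) = 8.1287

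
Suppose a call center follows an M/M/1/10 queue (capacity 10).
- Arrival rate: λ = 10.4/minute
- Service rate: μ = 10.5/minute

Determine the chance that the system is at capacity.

ρ = λ/μ = 10.4/10.5 = 0.990476
P₀ = (1-ρ)/(1-ρ^(K+1)) = (1-0.990476)/(1-0.990476^11) = 0.009524/0.09992 = 0.09532
P_K = P₀×ρ^K = 0.09532 × 0.990476^10 = 0.09532 × 0.9087 = 0.08662
Blocking probability = 8.66%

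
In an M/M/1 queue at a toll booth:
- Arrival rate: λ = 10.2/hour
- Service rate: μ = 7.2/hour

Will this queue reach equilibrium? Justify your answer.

Stability requires ρ = λ/(cμ) < 1
ρ = 10.2/(1 × 7.2) = 10.2/7.20 = 1.4167
Since 1.4167 ≥ 1, the system is UNSTABLE.
Queue grows without bound. Need μ > λ = 10.2.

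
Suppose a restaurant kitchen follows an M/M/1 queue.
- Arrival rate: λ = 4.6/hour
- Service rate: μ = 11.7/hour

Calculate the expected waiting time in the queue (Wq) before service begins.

First, compute utilization: ρ = λ/μ = 4.6/11.7 = 0.3932
For M/M/1: Wq = λ/(μ(μ-λ))
Wq = 4.6/(11.7 × (11.7-4.6))
Wq = 4.6/(11.7 × 7.10)
Wq = 0.05537 hours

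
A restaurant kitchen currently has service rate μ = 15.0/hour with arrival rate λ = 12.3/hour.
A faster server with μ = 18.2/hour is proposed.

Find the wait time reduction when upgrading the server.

System 1: ρ₁ = 12.3/15.0 = 0.8200, W₁ = 1/(15.0-12.3) = 0.3704
System 2: ρ₂ = 12.3/18.2 = 0.6758, W₂ = 1/(18.2-12.3) = 0.1695
Improvement: (W₁-W₂)/W₁ = (0.3704-0.1695)/0.3704 = 54.24%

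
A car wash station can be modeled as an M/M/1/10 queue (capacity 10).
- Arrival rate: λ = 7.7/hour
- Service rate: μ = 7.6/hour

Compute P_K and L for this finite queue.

ρ = λ/μ = 7.7/7.6 = 1.01316
P₀ = (1-ρ)/(1-ρ^(K+1)) = (1-1.01316)/(1-1.01316^11) = -0.013160/-0.15467 = 0.08508
P_K = P₀×ρ^K = 0.08508 × 1.01316^10 = 0.08508 × 1.1397 = 0.09697
Blocking probability P_10 = 0.09697 (9.70%)
L = ρ[1 - (K+1)ρ^K + Kρ^(K+1)] / [(1-ρ)(1-ρ^(K+1))]
L = 1.01316 × (1 - 11×1.1396732 + 10×1.1546713) / ((1 - 1.01316) × (1 - 1.1546713)) = 5.1307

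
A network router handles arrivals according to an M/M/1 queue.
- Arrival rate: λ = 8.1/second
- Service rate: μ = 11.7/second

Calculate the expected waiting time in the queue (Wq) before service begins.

First, compute utilization: ρ = λ/μ = 8.1/11.7 = 0.6923
For M/M/1: Wq = λ/(μ(μ-λ))
Wq = 8.1/(11.7 × (11.7-8.1))
Wq = 8.1/(11.7 × 3.60)
Wq = 0.1923 seconds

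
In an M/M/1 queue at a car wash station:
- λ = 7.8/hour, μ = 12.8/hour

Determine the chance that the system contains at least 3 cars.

ρ = λ/μ = 7.8/12.8 = 0.6094
P(N ≥ n) = ρⁿ
P(N ≥ 3) = 0.6094^3
P(N ≥ 3) = 0.2263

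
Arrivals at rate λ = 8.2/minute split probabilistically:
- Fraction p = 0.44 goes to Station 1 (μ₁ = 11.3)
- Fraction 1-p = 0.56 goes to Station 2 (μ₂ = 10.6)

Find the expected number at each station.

Effective rates: λ₁ = 8.2×0.44 = 3.608, λ₂ = 8.2×0.56 = 4.592
Station 1: ρ₁ = 3.608/11.3 = 0.3193, L₁ = ρ₁/(1-ρ₁) = 0.3193/(1-0.3193) = 0.4691
Station 2: ρ₂ = 4.592/10.6 = 0.4332, L₂ = ρ₂/(1-ρ₂) = 0.4332/(1-0.4332) = 0.7643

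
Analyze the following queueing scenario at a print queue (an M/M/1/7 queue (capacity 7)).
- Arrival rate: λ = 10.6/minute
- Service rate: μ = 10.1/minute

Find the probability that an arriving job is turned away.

ρ = λ/μ = 10.6/10.1 = 1.0495
P₀ = (1-ρ)/(1-ρ^(K+1)) = (1-1.0495)/(1-1.0495^8) = -0.04950/-0.4718 = 0.1049
P_K = P₀×ρ^K = 0.1049 × 1.0495^7 = 0.1049 × 1.4024 = 0.1471
Blocking probability = 14.71%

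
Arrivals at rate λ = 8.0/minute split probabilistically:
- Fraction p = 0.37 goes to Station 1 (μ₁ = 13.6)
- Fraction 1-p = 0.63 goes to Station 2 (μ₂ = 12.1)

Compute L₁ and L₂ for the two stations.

Effective rates: λ₁ = 8.0×0.37 = 2.96, λ₂ = 8.0×0.63 = 5.04
Station 1: ρ₁ = 2.96/13.6 = 0.21765, L₁ = ρ₁/(1-ρ₁) = 0.21765/(1-0.21765) = 0.2782
Station 2: ρ₂ = 5.04/12.1 = 0.41653, L₂ = ρ₂/(1-ρ₂) = 0.41653/(1-0.41653) = 0.7139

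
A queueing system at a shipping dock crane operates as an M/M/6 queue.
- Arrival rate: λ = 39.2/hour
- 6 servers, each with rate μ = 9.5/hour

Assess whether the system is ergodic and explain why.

Stability requires ρ = λ/(cμ) < 1
ρ = 39.2/(6 × 9.5) = 39.2/57.00 = 0.6877
Since 0.6877 < 1, the system is STABLE.
The servers are busy 68.77% of the time.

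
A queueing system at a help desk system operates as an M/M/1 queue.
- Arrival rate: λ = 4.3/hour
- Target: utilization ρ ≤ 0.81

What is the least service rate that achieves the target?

ρ = λ/μ, so μ = λ/ρ
μ ≥ 4.3/0.81 = 5.3086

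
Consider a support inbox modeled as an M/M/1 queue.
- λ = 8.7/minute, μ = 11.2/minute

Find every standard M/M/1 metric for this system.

Step 1: ρ = λ/μ = 8.7/11.2 = 0.7768
Step 2: L = λ/(μ-λ) = 8.7/2.50 = 3.4800
Step 3: Lq = λ²/(μ(μ-λ)) = 75.69/(11.2×2.50) = 2.7032
Step 4: W = 1/(μ-λ) = 1/2.50 = 0.4000
Step 5: Wq = λ/(μ(μ-λ)) = 8.7/(11.2×2.50) = 0.3107
Step 6: P(0) = 1-ρ = 0.2232
Verify: L = λW = 8.7×0.4000 = 3.4800 ✔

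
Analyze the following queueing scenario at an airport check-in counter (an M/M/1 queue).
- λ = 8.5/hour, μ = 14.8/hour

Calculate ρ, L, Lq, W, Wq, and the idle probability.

Step 1: ρ = λ/μ = 8.5/14.8 = 0.5743
Step 2: L = λ/(μ-λ) = 8.5/6.30 = 1.3492
Step 3: Lq = λ²/(μ(μ-λ)) = 72.25/(14.8×6.30) = 0.7749
Step 4: W = 1/(μ-λ) = 1/6.30 = 0.15873
Step 5: Wq = λ/(μ(μ-λ)) = 8.5/(14.8×6.30) = 0.09116
Step 6: P(0) = 1-ρ = 0.4257
Verify: L = λW = 8.5×0.15873 = 1.3492 ✔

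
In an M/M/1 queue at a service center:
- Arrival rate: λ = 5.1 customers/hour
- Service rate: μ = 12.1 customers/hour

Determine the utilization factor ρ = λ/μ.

Server utilization: ρ = λ/μ
ρ = 5.1/12.1 = 0.4215
The server is busy 42.15% of the time.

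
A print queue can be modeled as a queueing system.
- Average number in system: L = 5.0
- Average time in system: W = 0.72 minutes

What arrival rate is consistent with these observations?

Little's Law: L = λW, so λ = L/W
λ = 5.0/0.72 = 6.9444 jobs/minute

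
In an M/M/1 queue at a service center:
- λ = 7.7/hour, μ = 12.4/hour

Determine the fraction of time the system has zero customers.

ρ = λ/μ = 7.7/12.4 = 0.6210
P(0) = 1 - ρ = 1 - 0.6210 = 0.3790
The server is idle 37.90% of the time.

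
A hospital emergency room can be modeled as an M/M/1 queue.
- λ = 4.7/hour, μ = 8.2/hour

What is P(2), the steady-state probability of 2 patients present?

ρ = λ/μ = 4.7/8.2 = 0.5732
P(n) = (1-ρ)ρⁿ
P(2) = (1-0.5732) × 0.5732^2
P(2) = 0.4268 × 0.3286
P(2) = 0.1402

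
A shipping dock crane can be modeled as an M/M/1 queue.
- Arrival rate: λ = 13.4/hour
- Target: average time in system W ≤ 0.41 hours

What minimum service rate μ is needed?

For M/M/1: W = 1/(μ-λ)
Need W ≤ 0.41, so 1/(μ-λ) ≤ 0.41
μ - λ ≥ 1/0.41 = 2.4390
μ ≥ 13.4 + 2.4390 = 15.8390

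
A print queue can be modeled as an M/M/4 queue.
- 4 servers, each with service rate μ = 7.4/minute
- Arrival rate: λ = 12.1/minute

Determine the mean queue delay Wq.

Traffic intensity: ρ = λ/(cμ) = 12.1/(4×7.4) = 0.4088
Since ρ = 0.4088 < 1, system is stable.
Offered load a = λ/μ = cρ = 12.1/7.4 = 1.6351
P₀ = [ Σₙ₌₀^3 aⁿ/n! + a^4/(4!(1-ρ)) ]⁻¹
Σ = a^0/0! + a^1/1! + a^2/2! + a^3/3! = 1.00000 + 1.63514 + 1.33683 + 0.728634 = 4.7006
a^4/(4!(1-ρ)) = 7.1485/(24 × 0.5912) = 0.5038
P₀ = 1/(4.7006 + 0.5038) = 0.1921
Lq = P₀·a^4·ρ / (4!(1-ρ)²) = 0.1921 × 7.1485 × 0.4088 / (24 × 0.3495) = 0.06693
Wq = Lq/λ = 0.066932/12.1 = 0.005532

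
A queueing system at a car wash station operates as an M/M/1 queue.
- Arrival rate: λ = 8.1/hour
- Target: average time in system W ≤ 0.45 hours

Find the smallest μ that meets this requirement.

For M/M/1: W = 1/(μ-λ)
Need W ≤ 0.45, so 1/(μ-λ) ≤ 0.45
μ - λ ≥ 1/0.45 = 2.2222
μ ≥ 8.1 + 2.2222 = 10.3222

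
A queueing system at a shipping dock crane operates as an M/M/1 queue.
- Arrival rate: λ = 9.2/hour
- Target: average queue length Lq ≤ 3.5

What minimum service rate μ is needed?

For M/M/1: Lq = λ²/(μ(μ-λ))
Need Lq ≤ 3.5, i.e. μ(μ-λ) ≥ λ²/3.5
μ² - 9.2μ - 84.64/3.5 ≥ 0  →  μ² - 9.2μ - 24.18286 ≥ 0
Quadratic formula (positive root): μ = [λ + √(λ² + 4×24.18286)]/2
Discriminant: 84.64 + 4×24.18286 = 181.3714, √181.3714 = 13.4674
μ ≥ (9.2 + 13.4674)/2 = 11.3337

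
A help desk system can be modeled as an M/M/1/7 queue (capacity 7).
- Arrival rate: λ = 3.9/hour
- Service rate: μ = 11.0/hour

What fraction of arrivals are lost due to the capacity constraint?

ρ = λ/μ = 3.9/11.0 = 0.35455
P₀ = (1-ρ)/(1-ρ^(K+1)) = (1-0.35455)/(1-0.35455^8) = 0.6455/0.9998 = 0.6456
P_K = P₀×ρ^K = 0.6456 × 0.35455^7 = 0.6456 × 0.0007043 = 0.0004547
Blocking probability = 0.04547%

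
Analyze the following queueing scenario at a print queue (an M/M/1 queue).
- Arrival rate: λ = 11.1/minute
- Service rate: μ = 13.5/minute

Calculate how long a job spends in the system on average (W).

First, compute utilization: ρ = λ/μ = 11.1/13.5 = 0.8222
For M/M/1: W = 1/(μ-λ)
W = 1/(13.5-11.1) = 1/2.40
W = 0.4167 minutes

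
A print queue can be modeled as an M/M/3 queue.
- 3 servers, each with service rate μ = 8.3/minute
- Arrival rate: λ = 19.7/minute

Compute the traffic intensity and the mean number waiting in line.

Traffic intensity: ρ = λ/(cμ) = 19.7/(3×8.3) = 0.7912
Since ρ = 0.7912 < 1, system is stable.
Offered load a = λ/μ = cρ = 19.7/8.3 = 2.3735
P₀ = [ Σₙ₌₀^2 aⁿ/n! + a^3/(3!(1-ρ)) ]⁻¹
Σ = a^0/0! + a^1/1! + a^2/2! = 1.0000 + 2.3735 + 2.8167 = 6.1902
a^3/(3!(1-ρ)) = 13.3710/(6 × 0.208835) = 10.6711
P₀ = 1/(6.1902 + 10.6711) = 0.05931
Lq = P₀·a^3·ρ / (3!(1-ρ)²) = 0.059307 × 13.3710 × 0.79116 / (6 × 0.043612) = 2.3976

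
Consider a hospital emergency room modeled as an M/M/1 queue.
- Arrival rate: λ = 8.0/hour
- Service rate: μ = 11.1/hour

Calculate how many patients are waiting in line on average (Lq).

ρ = λ/μ = 8.0/11.1 = 0.7207
For M/M/1: Lq = λ²/(μ(μ-λ))
Lq = 64.00/(11.1 × 3.10)
Lq = 1.8599 patients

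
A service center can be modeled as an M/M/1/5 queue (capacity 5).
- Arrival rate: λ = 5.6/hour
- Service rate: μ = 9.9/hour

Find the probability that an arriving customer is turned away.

ρ = λ/μ = 5.6/9.9 = 0.56566
P₀ = (1-ρ)/(1-ρ^(K+1)) = (1-0.56566)/(1-0.56566^6) = 0.43434/0.96724 = 0.4491
P_K = P₀×ρ^K = 0.4491 × 0.56566^5 = 0.4491 × 0.05791 = 0.02601
Blocking probability = 2.60%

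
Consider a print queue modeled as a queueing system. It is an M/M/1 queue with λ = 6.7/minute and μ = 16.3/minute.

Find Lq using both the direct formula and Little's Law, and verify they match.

Method 1 (direct): Lq = λ²/(μ(μ-λ)) = 44.89/(16.3 × 9.60) = 0.2869

Method 2 (Little's Law):
W = 1/(μ-λ) = 1/9.60 = 0.10417
Wq = W - 1/μ = 0.10417 - 0.061350 = 0.04282
Lq = λWq = 6.7 × 0.04282 = 0.2869 ✔ (matches Method 1)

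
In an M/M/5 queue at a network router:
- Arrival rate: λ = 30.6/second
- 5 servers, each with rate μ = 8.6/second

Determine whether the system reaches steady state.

Stability requires ρ = λ/(cμ) < 1
ρ = 30.6/(5 × 8.6) = 30.6/43.00 = 0.7116
Since 0.7116 < 1, the system is STABLE.
The servers are busy 71.16% of the time.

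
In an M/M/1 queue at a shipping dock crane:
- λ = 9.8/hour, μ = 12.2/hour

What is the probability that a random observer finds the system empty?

ρ = λ/μ = 9.8/12.2 = 0.8033
P(0) = 1 - ρ = 1 - 0.8033 = 0.1967
The server is idle 19.67% of the time.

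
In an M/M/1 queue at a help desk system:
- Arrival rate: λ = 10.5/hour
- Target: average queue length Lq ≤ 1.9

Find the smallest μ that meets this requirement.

For M/M/1: Lq = λ²/(μ(μ-λ))
Need Lq ≤ 1.9, i.e. μ(μ-λ) ≥ λ²/1.9
μ² - 10.5μ - 110.25/1.9 ≥ 0  →  μ² - 10.5μ - 58.02632 ≥ 0
Quadratic formula (positive root): μ = [λ + √(λ² + 4×58.02632)]/2
Discriminant: 110.25 + 4×58.02632 = 342.3553, √342.3553 = 18.5028
μ ≥ (10.5 + 18.5028)/2 = 14.5014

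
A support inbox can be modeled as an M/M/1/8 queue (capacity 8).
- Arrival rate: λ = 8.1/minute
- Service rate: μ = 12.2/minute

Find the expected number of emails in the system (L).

ρ = λ/μ = 8.1/12.2 = 0.663934
P₀ = (1-ρ)/(1-ρ^(K+1)) = (1-0.663934)/(1-0.663934^9) = 0.33607/0.97493 = 0.3447
P_K = P₀×ρ^K = 0.3447 × 0.663934^8 = 0.3447 × 0.03776 = 0.01302
L = ρ[1 - (K+1)ρ^K + Kρ^(K+1)] / [(1-ρ)(1-ρ^(K+1))]
L = 0.663934 × (1 - 9×0.03776 + 8×0.02507) / ((1 - 0.663934) × (1 - 0.02507)) = 1.7442 emails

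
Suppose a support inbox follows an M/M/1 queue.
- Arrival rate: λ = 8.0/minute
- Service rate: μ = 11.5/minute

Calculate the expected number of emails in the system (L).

ρ = λ/μ = 8.0/11.5 = 0.6957
For M/M/1: L = λ/(μ-λ)
L = 8.0/(11.5-8.0) = 8.0/3.50
L = 2.2857 emails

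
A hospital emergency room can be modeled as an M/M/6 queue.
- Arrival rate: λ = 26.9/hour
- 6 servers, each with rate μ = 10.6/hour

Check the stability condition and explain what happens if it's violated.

Stability requires ρ = λ/(cμ) < 1
ρ = 26.9/(6 × 10.6) = 26.9/63.60 = 0.4230
Since 0.4230 < 1, the system is STABLE.
The servers are busy 42.30% of the time.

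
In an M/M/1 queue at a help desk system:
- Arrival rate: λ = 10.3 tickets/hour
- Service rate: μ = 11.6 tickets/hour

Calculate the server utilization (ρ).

Server utilization: ρ = λ/μ
ρ = 10.3/11.6 = 0.8879
The server is busy 88.79% of the time.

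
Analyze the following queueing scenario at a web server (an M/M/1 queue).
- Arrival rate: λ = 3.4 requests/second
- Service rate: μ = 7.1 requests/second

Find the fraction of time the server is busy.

Server utilization: ρ = λ/μ
ρ = 3.4/7.1 = 0.4789
The server is busy 47.89% of the time.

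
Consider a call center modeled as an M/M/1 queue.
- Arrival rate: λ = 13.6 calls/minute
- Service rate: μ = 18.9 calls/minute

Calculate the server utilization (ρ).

Server utilization: ρ = λ/μ
ρ = 13.6/18.9 = 0.7196
The server is busy 71.96% of the time.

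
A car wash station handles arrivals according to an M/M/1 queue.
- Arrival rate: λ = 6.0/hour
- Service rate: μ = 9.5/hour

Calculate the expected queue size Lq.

ρ = λ/μ = 6.0/9.5 = 0.6316
For M/M/1: Lq = λ²/(μ(μ-λ))
Lq = 36.00/(9.5 × 3.50)
Lq = 1.0827 cars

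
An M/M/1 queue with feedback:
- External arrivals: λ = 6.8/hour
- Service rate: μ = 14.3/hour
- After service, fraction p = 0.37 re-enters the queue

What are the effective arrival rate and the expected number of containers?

Effective arrival rate: λ_eff = λ/(1-p) = 6.8/(1-0.37) = 6.8/0.63 = 10.7937
ρ = λ_eff/μ = 10.7937/14.3 = 0.7548
L = ρ/(1-ρ) = 0.7548/(1-0.7548) = 3.0783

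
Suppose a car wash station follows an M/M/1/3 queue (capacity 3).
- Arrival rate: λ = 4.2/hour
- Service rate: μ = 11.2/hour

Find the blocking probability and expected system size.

ρ = λ/μ = 4.2/11.2 = 0.3750
P₀ = (1-ρ)/(1-ρ^(K+1)) = (1-0.3750)/(1-0.3750^4) = 0.6250/0.9802 = 0.6376
P_K = P₀×ρ^K = 0.6376 × 0.3750^3 = 0.6376 × 0.05273 = 0.03362
Blocking probability P_3 = 0.03362 (3.36%)
L = ρ[1 - (K+1)ρ^K + Kρ^(K+1)] / [(1-ρ)(1-ρ^(K+1))]
L = 0.3750 × (1 - 4×0.05273 + 3×0.01978) / ((1 - 0.3750) × (1 - 0.01978)) = 0.5193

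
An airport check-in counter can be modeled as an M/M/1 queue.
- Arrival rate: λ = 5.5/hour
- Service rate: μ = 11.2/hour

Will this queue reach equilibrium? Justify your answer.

Stability requires ρ = λ/(cμ) < 1
ρ = 5.5/(1 × 11.2) = 5.5/11.20 = 0.4911
Since 0.4911 < 1, the system is STABLE.
The server is busy 49.11% of the time.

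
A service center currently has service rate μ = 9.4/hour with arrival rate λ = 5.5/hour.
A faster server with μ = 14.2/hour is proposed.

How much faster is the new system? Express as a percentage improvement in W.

System 1: ρ₁ = 5.5/9.4 = 0.5851, W₁ = 1/(9.4-5.5) = 0.25641
System 2: ρ₂ = 5.5/14.2 = 0.3873, W₂ = 1/(14.2-5.5) = 0.11494
Improvement: (W₁-W₂)/W₁ = (0.25641-0.11494)/0.25641 = 55.17%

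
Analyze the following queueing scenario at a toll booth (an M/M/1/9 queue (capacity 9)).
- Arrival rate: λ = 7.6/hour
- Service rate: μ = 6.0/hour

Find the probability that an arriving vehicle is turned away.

ρ = λ/μ = 7.6/6.0 = 1.26667
P₀ = (1-ρ)/(1-ρ^(K+1)) = (1-1.26667)/(1-1.26667^10) = -0.26667/-9.6325 = 0.02768
P_K = P₀×ρ^K = 0.027684 × 1.26667^9 = 0.027684 × 8.3940 = 0.2324
Blocking probability = 23.24%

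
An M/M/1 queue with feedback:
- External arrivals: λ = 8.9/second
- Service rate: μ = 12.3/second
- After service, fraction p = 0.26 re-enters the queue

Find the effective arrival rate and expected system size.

Effective arrival rate: λ_eff = λ/(1-p) = 8.9/(1-0.26) = 8.9/0.74 = 12.02702703
ρ = λ_eff/μ = 12.02702703/12.3 = 0.97780708
L = ρ/(1-ρ) = 0.97780708/(1-0.97780708) = 44.0594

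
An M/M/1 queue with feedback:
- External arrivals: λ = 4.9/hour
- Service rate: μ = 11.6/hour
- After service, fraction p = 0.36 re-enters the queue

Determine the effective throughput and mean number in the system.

Effective arrival rate: λ_eff = λ/(1-p) = 4.9/(1-0.36) = 4.9/0.64 = 7.65625
ρ = λ_eff/μ = 7.65625/11.6 = 0.660022
L = ρ/(1-ρ) = 0.660022/(1-0.660022) = 1.9414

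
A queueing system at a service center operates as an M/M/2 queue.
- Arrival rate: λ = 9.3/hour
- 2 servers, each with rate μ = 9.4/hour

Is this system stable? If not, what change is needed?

Stability requires ρ = λ/(cμ) < 1
ρ = 9.3/(2 × 9.4) = 9.3/18.80 = 0.4947
Since 0.4947 < 1, the system is STABLE.
The servers are busy 49.47% of the time.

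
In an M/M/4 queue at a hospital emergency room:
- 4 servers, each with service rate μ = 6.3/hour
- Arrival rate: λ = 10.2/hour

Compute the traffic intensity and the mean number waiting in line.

Traffic intensity: ρ = λ/(cμ) = 10.2/(4×6.3) = 0.4048
Since ρ = 0.4048 < 1, system is stable.
Offered load a = λ/μ = cρ = 10.2/6.3 = 1.6190
P₀ = [ Σₙ₌₀^3 aⁿ/n! + a^4/(4!(1-ρ)) ]⁻¹
Σ = a^0/0! + a^1/1! + a^2/2! + a^3/3! = 1.0000 + 1.6190 + 1.3107 + 0.7073 = 4.6370
a^4/(4!(1-ρ)) = 6.8713/(24 × 0.5952) = 0.4810
P₀ = 1/(4.6370 + 0.4810) = 0.1954
Lq = P₀·a^4·ρ / (4!(1-ρ)²) = 0.19539 × 6.8713 × 0.40476 / (24 × 0.35431) = 0.06391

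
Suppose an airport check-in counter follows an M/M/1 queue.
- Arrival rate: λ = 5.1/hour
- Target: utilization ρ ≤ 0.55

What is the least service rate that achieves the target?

ρ = λ/μ, so μ = λ/ρ
μ ≥ 5.1/0.55 = 9.2727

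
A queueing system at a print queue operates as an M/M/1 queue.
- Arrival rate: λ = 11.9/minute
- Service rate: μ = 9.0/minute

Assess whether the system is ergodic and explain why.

Stability requires ρ = λ/(cμ) < 1
ρ = 11.9/(1 × 9.0) = 11.9/9.00 = 1.3222
Since 1.3222 ≥ 1, the system is UNSTABLE.
Queue grows without bound. Need μ > λ = 11.9.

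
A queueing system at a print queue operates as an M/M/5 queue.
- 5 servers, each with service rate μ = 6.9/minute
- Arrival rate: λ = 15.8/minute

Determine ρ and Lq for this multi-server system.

Traffic intensity: ρ = λ/(cμ) = 15.8/(5×6.9) = 0.4580
Since ρ = 0.4580 < 1, system is stable.
Offered load a = λ/μ = cρ = 15.8/6.9 = 2.2899
P₀ = [ Σₙ₌₀^4 aⁿ/n! + a^5/(5!(1-ρ)) ]⁻¹
Σ = a^0/0! + a^1/1! + a^2/2! + a^3/3! + a^4/4! = 1.0000 + 2.2899 + 2.6217 + 2.0011 + 1.1456 = 9.0583
a^5/(5!(1-ρ)) = 62.9564/(120 × 0.54203) = 0.9679
P₀ = 1/(9.0583 + 0.9679) = 0.09974
Lq = P₀·a^5·ρ / (5!(1-ρ)²) = 0.09974 × 62.9564 × 0.4580 / (120 × 0.2938) = 0.08157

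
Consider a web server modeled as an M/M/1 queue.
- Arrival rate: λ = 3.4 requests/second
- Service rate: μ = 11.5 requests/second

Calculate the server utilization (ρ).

Server utilization: ρ = λ/μ
ρ = 3.4/11.5 = 0.2957
The server is busy 29.57% of the time.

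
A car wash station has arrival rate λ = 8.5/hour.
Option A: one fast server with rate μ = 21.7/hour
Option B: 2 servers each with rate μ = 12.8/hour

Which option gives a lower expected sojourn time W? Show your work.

Option A: single server μ = 21.7 (M/M/1)
  ρ_A = 8.5/21.7 = 0.3917
  W_A = 1/(μ-λ) = 1/(21.7-8.5) = 1/13.20 = 0.07576

Option B: 2 servers μ = 12.8 (M/M/2)
  ρ_B = λ/(cμ) = 8.5/(2×12.8) = 0.3320
  Offered load a = λ/μ = cρ = 8.5/12.8 = 0.6641
  P₀ = [ Σₙ₌₀^1 aⁿ/n! + a^2/(2!(1-ρ)) ]⁻¹
  Σ = a^0/0! + a^1/1! = 1.0000 + 0.6641 = 1.6641
  a^2/(2!(1-ρ)) = 0.4410/(2 × 0.6680) = 0.3301
  P₀ = 1/(1.6641 + 0.3301) = 0.5015
  Lq = P₀·a^2·ρ / (2!(1-ρ)²) = 0.5015 × 0.4410 × 0.3320 / (2 × 0.4462) = 0.08228
  Wq_B = Lq/λ = 0.0822804/8.5 = 0.00968005
  W_B = Wq_B + 1/μ = 0.00968005 + 0.0781250 = 0.08781

Since W_A = 0.07576 < W_B = 0.08781, Option A (single fast server) has the shorter time in system.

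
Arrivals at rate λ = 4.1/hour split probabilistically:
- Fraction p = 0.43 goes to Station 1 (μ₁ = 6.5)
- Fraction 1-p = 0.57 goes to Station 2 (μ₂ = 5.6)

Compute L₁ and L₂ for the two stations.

Effective rates: λ₁ = 4.1×0.43 = 1.763, λ₂ = 4.1×0.57 = 2.337
Station 1: ρ₁ = 1.763/6.5 = 0.27123, L₁ = ρ₁/(1-ρ₁) = 0.27123/(1-0.27123) = 0.3722
Station 2: ρ₂ = 2.337/5.6 = 0.41732, L₂ = ρ₂/(1-ρ₂) = 0.41732/(1-0.41732) = 0.7162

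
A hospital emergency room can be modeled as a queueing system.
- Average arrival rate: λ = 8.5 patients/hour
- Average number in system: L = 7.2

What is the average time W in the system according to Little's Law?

Little's Law: L = λW, so W = L/λ
W = 7.2/8.5 = 0.8471 hours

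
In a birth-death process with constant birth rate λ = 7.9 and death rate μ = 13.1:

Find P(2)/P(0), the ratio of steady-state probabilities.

For constant rates: P(n)/P(0) = (λ/μ)^n
P(2)/P(0) = (7.9/13.1)^2 = 0.6031^2 = 0.3637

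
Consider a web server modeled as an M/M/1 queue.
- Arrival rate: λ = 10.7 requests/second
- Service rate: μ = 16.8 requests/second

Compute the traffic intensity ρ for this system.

Server utilization: ρ = λ/μ
ρ = 10.7/16.8 = 0.6369
The server is busy 63.69% of the time.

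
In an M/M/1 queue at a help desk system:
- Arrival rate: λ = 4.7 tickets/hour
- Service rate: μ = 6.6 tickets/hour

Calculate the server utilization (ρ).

Server utilization: ρ = λ/μ
ρ = 4.7/6.6 = 0.7121
The server is busy 71.21% of the time.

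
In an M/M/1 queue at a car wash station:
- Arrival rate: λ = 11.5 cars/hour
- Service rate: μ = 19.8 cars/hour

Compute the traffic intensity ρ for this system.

Server utilization: ρ = λ/μ
ρ = 11.5/19.8 = 0.5808
The server is busy 58.08% of the time.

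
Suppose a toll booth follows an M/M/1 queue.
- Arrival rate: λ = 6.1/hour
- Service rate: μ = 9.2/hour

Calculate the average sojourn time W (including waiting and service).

First, compute utilization: ρ = λ/μ = 6.1/9.2 = 0.6630
For M/M/1: W = 1/(μ-λ)
W = 1/(9.2-6.1) = 1/3.10
W = 0.3226 hours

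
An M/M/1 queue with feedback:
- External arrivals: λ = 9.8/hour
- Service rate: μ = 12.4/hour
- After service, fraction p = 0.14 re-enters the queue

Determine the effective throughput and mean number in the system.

Effective arrival rate: λ_eff = λ/(1-p) = 9.8/(1-0.14) = 9.8/0.86 = 11.3953
ρ = λ_eff/μ = 11.3953/12.4 = 0.91898
L = ρ/(1-ρ) = 0.91898/(1-0.91898) = 11.3426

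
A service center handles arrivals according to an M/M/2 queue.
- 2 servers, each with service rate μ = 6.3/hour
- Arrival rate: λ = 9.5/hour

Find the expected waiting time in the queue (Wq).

Traffic intensity: ρ = λ/(cμ) = 9.5/(2×6.3) = 0.7540
Since ρ = 0.7540 < 1, system is stable.
Offered load a = λ/μ = cρ = 9.5/6.3 = 1.5079
P₀ = [ Σₙ₌₀^1 aⁿ/n! + a^2/(2!(1-ρ)) ]⁻¹
Σ = a^0/0! + a^1/1! = 1.0000 + 1.5079 = 2.5079
a^2/(2!(1-ρ)) = 2.27387/(2 × 0.246032) = 4.6211
P₀ = 1/(2.5079 + 4.6211) = 0.1403
Lq = P₀·a^2·ρ / (2!(1-ρ)²) = 0.14027 × 2.2739 × 0.75397 / (2 × 0.060532) = 1.9864
Wq = Lq/λ = 1.9864/9.5 = 0.2091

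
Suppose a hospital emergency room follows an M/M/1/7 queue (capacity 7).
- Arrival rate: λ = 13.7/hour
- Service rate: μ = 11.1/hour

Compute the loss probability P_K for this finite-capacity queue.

ρ = λ/μ = 13.7/11.1 = 1.23423
P₀ = (1-ρ)/(1-ρ^(K+1)) = (1-1.23423)/(1-1.23423^8) = -0.23423/-4.3848 = 0.05342
P_K = P₀×ρ^K = 0.05342 × 1.23423^7 = 0.05342 × 4.3629 = 0.2331
Blocking probability = 23.31%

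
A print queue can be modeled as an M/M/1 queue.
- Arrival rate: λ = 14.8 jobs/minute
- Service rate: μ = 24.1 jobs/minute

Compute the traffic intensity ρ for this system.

Server utilization: ρ = λ/μ
ρ = 14.8/24.1 = 0.6141
The server is busy 61.41% of the time.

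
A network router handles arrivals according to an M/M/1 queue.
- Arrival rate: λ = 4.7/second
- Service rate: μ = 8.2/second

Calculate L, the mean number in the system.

ρ = λ/μ = 4.7/8.2 = 0.5732
For M/M/1: L = λ/(μ-λ)
L = 4.7/(8.2-4.7) = 4.7/3.50
L = 1.3429 packets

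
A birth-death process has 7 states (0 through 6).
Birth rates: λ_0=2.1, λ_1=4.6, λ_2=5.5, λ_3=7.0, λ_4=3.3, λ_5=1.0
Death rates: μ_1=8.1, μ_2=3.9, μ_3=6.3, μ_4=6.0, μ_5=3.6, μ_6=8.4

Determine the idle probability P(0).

Ratios P(n)/P(0) = (λ₀···λₙ₋₁)/(μ₁···μₙ):
P(1)/P(0) = (2.1)/(8.1) = 0.25926
P(2)/P(0) = (2.1×4.6)/(8.1×3.9) = 0.30579
P(3)/P(0) = (2.1×4.6×5.5)/(8.1×3.9×6.3) = 0.26696
P(4)/P(0) = (2.1×4.6×5.5×7.0)/(8.1×3.9×6.3×6.0) = 0.31146
P(5)/P(0) = (2.1×4.6×5.5×7.0×3.3)/(8.1×3.9×6.3×6.0×3.6) = 0.28550
P(6)/P(0) = (2.1×4.6×5.5×7.0×3.3×1.0)/(8.1×3.9×6.3×6.0×3.6×8.4) = 0.033988

Normalization: ∑ P(n) = 1
P(0) × (1.0000 + 0.25926 + 0.30579 + 0.26696 + 0.31146 + 0.28550 + 0.033988) = 1
P(0) × 2.4630 = 1
P(0) = 1/2.4630 = 0.4060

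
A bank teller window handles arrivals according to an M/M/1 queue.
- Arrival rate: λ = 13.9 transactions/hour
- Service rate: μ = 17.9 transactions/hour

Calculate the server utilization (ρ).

Server utilization: ρ = λ/μ
ρ = 13.9/17.9 = 0.7765
The server is busy 77.65% of the time.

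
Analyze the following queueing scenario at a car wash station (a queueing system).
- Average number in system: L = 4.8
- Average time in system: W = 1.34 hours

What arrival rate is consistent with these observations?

Little's Law: L = λW, so λ = L/W
λ = 4.8/1.34 = 3.5821 cars/hour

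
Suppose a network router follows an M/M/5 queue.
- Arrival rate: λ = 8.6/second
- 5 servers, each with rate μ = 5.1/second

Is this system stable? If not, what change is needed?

Stability requires ρ = λ/(cμ) < 1
ρ = 8.6/(5 × 5.1) = 8.6/25.50 = 0.3373
Since 0.3373 < 1, the system is STABLE.
The servers are busy 33.73% of the time.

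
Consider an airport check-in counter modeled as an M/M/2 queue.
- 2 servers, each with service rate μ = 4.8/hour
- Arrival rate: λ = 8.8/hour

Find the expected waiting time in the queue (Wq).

Traffic intensity: ρ = λ/(cμ) = 8.8/(2×4.8) = 0.9167
Since ρ = 0.9167 < 1, system is stable.
Offered load a = λ/μ = cρ = 8.8/4.8 = 1.8333
P₀ = [ Σₙ₌₀^1 aⁿ/n! + a^2/(2!(1-ρ)) ]⁻¹
Σ = a^0/0! + a^1/1! = 1.0000 + 1.8333 = 2.8333
a^2/(2!(1-ρ)) = 3.3611/(2 × 0.083333) = 20.1667
P₀ = 1/(2.8333 + 20.1667) = 0.04348
Lq = P₀·a^2·ρ / (2!(1-ρ)²) = 0.043478 × 3.3611 × 0.91667 / (2 × 0.0069444) = 9.6449
Wq = Lq/λ = 9.6449/8.8 = 1.0960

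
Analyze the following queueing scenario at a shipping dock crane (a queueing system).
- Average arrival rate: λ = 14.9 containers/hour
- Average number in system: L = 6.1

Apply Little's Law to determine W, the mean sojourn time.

Little's Law: L = λW, so W = L/λ
W = 6.1/14.9 = 0.4094 hours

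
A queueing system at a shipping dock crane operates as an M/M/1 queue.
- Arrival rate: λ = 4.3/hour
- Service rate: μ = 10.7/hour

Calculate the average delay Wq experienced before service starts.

First, compute utilization: ρ = λ/μ = 4.3/10.7 = 0.4019
For M/M/1: Wq = λ/(μ(μ-λ))
Wq = 4.3/(10.7 × (10.7-4.3))
Wq = 4.3/(10.7 × 6.40)
Wq = 0.06279 hours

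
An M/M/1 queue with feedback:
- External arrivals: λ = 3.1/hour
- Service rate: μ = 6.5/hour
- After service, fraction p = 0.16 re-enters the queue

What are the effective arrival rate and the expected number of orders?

Effective arrival rate: λ_eff = λ/(1-p) = 3.1/(1-0.16) = 3.1/0.84 = 3.6905
ρ = λ_eff/μ = 3.6905/6.5 = 0.56777
L = ρ/(1-ρ) = 0.56777/(1-0.56777) = 1.3136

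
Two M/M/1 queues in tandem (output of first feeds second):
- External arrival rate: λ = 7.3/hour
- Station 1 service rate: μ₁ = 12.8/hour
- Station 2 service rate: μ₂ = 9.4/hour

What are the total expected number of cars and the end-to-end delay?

By Jackson's theorem, each station behaves as independent M/M/1.
Station 1: ρ₁ = 7.3/12.8 = 0.5703, L₁ = ρ₁/(1-ρ₁) = λ/(μ₁-λ) = 7.3/5.50 = 1.3273
Station 2: ρ₂ = 7.3/9.4 = 0.7766, L₂ = ρ₂/(1-ρ₂) = λ/(μ₂-λ) = 7.3/2.10 = 3.4762
Total: L = L₁ + L₂ = 1.3273 + 3.4762 = 4.8035
W = L/λ = 4.8035/7.3 = 0.6580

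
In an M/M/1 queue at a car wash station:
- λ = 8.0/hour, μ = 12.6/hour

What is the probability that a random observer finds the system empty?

ρ = λ/μ = 8.0/12.6 = 0.6349
P(0) = 1 - ρ = 1 - 0.6349 = 0.3651
The server is idle 36.51% of the time.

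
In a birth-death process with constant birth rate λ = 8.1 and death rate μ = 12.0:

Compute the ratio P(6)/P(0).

For constant rates: P(n)/P(0) = (λ/μ)^n
P(6)/P(0) = (8.1/12.0)^6 = 0.6750^6 = 0.09459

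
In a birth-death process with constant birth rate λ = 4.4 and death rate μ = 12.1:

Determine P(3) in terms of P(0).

For constant rates: P(n)/P(0) = (λ/μ)^n
P(3)/P(0) = (4.4/12.1)^3 = 0.363636^3 = 0.04808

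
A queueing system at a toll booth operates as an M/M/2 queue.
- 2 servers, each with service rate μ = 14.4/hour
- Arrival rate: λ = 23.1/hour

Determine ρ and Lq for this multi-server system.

Traffic intensity: ρ = λ/(cμ) = 23.1/(2×14.4) = 0.8021
Since ρ = 0.8021 < 1, system is stable.
Offered load a = λ/μ = cρ = 23.1/14.4 = 1.6042
P₀ = [ Σₙ₌₀^1 aⁿ/n! + a^2/(2!(1-ρ)) ]⁻¹
Σ = a^0/0! + a^1/1! = 1.0000 + 1.6042 = 2.6042
a^2/(2!(1-ρ)) = 2.5734/(2 × 0.19792) = 6.5011
P₀ = 1/(2.6042 + 6.5011) = 0.1098
Lq = P₀·a^2·ρ / (2!(1-ρ)²) = 0.109827 × 2.57335 × 0.802083 / (2 × 0.0391710) = 2.8936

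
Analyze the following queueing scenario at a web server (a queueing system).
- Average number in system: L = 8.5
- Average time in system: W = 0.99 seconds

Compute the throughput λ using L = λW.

Little's Law: L = λW, so λ = L/W
λ = 8.5/0.99 = 8.5859 requests/second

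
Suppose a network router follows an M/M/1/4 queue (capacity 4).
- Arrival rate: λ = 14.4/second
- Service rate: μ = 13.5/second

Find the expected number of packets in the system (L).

ρ = λ/μ = 14.4/13.5 = 1.066667
P₀ = (1-ρ)/(1-ρ^(K+1)) = (1-1.066667)/(1-1.066667^5) = -0.06667/-0.3808 = 0.1751
P_K = P₀×ρ^K = 0.17505 × 1.066667^4 = 0.17505 × 1.2945 = 0.2266
L = ρ[1 - (K+1)ρ^K + Kρ^(K+1)] / [(1-ρ)(1-ρ^(K+1))]
L = 1.066667 × (1 - 5×1.294540 + 4×1.380843) / ((1 - 1.066667) × (1 - 1.380843)) = 2.1288 packets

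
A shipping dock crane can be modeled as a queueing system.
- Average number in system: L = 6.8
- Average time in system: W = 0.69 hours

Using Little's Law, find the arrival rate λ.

Little's Law: L = λW, so λ = L/W
λ = 6.8/0.69 = 9.8551 containers/hour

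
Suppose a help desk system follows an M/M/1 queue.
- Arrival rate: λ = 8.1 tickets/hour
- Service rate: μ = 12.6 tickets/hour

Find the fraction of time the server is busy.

Server utilization: ρ = λ/μ
ρ = 8.1/12.6 = 0.6429
The server is busy 64.29% of the time.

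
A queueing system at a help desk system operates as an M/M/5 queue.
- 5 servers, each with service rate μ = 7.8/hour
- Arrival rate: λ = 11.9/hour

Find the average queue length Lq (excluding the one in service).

Traffic intensity: ρ = λ/(cμ) = 11.9/(5×7.8) = 0.3051
Since ρ = 0.3051 < 1, system is stable.
Offered load a = λ/μ = cρ = 11.9/7.8 = 1.5256
P₀ = [ Σₙ₌₀^4 aⁿ/n! + a^5/(5!(1-ρ)) ]⁻¹
Σ = a^0/0! + a^1/1! + a^2/2! + a^3/3! + a^4/4! = 1.0000 + 1.5256 + 1.1638 + 0.59184 + 0.22573 = 4.5070
a^5/(5!(1-ρ)) = 8.2654/(120 × 0.6949) = 0.09912
P₀ = 1/(4.5070 + 0.09912) = 0.2171
Lq = P₀·a^5·ρ / (5!(1-ρ)²) = 0.2171 × 8.2654 × 0.3051 / (120 × 0.4828) = 0.009450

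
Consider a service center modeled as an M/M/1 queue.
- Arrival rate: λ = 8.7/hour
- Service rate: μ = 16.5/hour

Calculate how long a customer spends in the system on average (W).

First, compute utilization: ρ = λ/μ = 8.7/16.5 = 0.5273
For M/M/1: W = 1/(μ-λ)
W = 1/(16.5-8.7) = 1/7.80
W = 0.1282 hours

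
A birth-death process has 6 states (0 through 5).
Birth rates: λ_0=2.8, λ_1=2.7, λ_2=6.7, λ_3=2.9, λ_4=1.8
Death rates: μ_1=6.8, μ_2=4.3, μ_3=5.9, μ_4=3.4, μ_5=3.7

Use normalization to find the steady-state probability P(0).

Ratios P(n)/P(0) = (λ₀···λₙ₋₁)/(μ₁···μₙ):
P(1)/P(0) = (2.8)/(6.8) = 0.41176
P(2)/P(0) = (2.8×2.7)/(6.8×4.3) = 0.25855
P(3)/P(0) = (2.8×2.7×6.7)/(6.8×4.3×5.9) = 0.29361
P(4)/P(0) = (2.8×2.7×6.7×2.9)/(6.8×4.3×5.9×3.4) = 0.25043
P(5)/P(0) = (2.8×2.7×6.7×2.9×1.8)/(6.8×4.3×5.9×3.4×3.7) = 0.12183

Normalization: ∑ P(n) = 1
P(0) × (1.0000 + 0.41176 + 0.25855 + 0.29361 + 0.25043 + 0.12183) = 1
P(0) × 2.3362 = 1
P(0) = 1/2.3362 = 0.4280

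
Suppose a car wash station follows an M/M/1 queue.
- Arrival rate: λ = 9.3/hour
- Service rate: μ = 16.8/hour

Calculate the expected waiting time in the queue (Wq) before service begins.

First, compute utilization: ρ = λ/μ = 9.3/16.8 = 0.5536
For M/M/1: Wq = λ/(μ(μ-λ))
Wq = 9.3/(16.8 × (16.8-9.3))
Wq = 9.3/(16.8 × 7.50)
Wq = 0.07381 hours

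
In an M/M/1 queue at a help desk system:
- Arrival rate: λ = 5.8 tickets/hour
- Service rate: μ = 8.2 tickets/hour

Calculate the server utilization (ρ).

Server utilization: ρ = λ/μ
ρ = 5.8/8.2 = 0.7073
The server is busy 70.73% of the time.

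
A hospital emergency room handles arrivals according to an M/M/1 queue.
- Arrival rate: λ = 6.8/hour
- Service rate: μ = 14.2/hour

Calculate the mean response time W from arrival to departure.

First, compute utilization: ρ = λ/μ = 6.8/14.2 = 0.4789
For M/M/1: W = 1/(μ-λ)
W = 1/(14.2-6.8) = 1/7.40
W = 0.1351 hours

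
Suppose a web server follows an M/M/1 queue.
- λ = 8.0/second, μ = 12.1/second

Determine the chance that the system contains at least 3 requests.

ρ = λ/μ = 8.0/12.1 = 0.66116
P(N ≥ n) = ρⁿ
P(N ≥ 3) = 0.66116^3
P(N ≥ 3) = 0.2890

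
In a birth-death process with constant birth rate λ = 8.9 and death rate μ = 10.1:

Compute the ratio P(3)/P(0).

For constant rates: P(n)/P(0) = (λ/μ)^n
P(3)/P(0) = (8.9/10.1)^3 = 0.88119^3 = 0.6842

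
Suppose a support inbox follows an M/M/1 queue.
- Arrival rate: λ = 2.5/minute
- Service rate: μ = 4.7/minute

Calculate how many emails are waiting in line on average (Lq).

ρ = λ/μ = 2.5/4.7 = 0.5319
For M/M/1: Lq = λ²/(μ(μ-λ))
Lq = 6.25/(4.7 × 2.20)
Lq = 0.6044 emails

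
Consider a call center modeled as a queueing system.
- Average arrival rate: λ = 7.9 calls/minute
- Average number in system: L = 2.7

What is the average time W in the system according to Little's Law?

Little's Law: L = λW, so W = L/λ
W = 2.7/7.9 = 0.3418 minutes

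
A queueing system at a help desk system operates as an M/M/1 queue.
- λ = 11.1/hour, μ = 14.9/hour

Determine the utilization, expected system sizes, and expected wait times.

Step 1: ρ = λ/μ = 11.1/14.9 = 0.7450
Step 2: L = λ/(μ-λ) = 11.1/3.80 = 2.9211
Step 3: Lq = λ²/(μ(μ-λ)) = 123.21/(14.9×3.80) = 2.1761
Step 4: W = 1/(μ-λ) = 1/3.80 = 0.26316
Step 5: Wq = λ/(μ(μ-λ)) = 11.1/(14.9×3.80) = 0.1960
Step 6: P(0) = 1-ρ = 0.2550
Verify: L = λW = 11.1×0.26316 = 2.9211 ✔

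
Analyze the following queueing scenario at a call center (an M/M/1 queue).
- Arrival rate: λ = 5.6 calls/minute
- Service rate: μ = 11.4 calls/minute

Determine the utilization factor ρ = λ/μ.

Server utilization: ρ = λ/μ
ρ = 5.6/11.4 = 0.4912
The server is busy 49.12% of the time.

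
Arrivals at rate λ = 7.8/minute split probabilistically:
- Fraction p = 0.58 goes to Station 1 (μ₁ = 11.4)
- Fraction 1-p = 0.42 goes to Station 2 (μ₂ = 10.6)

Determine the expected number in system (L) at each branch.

Effective rates: λ₁ = 7.8×0.58 = 4.524, λ₂ = 7.8×0.42 = 3.276
Station 1: ρ₁ = 4.524/11.4 = 0.39684, L₁ = ρ₁/(1-ρ₁) = 0.39684/(1-0.39684) = 0.6579
Station 2: ρ₂ = 3.276/10.6 = 0.30906, L₂ = ρ₂/(1-ρ₂) = 0.30906/(1-0.30906) = 0.4473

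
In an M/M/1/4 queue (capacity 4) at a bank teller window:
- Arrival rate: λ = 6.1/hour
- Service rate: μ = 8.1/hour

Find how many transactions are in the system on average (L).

ρ = λ/μ = 6.1/8.1 = 0.7531
P₀ = (1-ρ)/(1-ρ^(K+1)) = (1-0.7531)/(1-0.7531^5) = 0.2469/0.7578 = 0.3258
P_K = P₀×ρ^K = 0.3258 × 0.7531^4 = 0.3258 × 0.3217 = 0.1048
L = ρ[1 - (K+1)ρ^K + Kρ^(K+1)] / [(1-ρ)(1-ρ^(K+1))]
L = 0.7531 × (1 - 5×0.32167 + 4×0.24225) / ((1 - 0.7531) × (1 - 0.24225)) = 1.4517 transactions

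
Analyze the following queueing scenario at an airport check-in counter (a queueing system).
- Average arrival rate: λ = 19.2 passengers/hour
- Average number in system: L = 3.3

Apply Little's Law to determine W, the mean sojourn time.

Little's Law: L = λW, so W = L/λ
W = 3.3/19.2 = 0.1719 hours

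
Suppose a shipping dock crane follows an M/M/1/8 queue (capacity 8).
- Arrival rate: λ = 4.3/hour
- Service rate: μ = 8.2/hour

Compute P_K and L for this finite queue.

ρ = λ/μ = 4.3/8.2 = 0.5244
P₀ = (1-ρ)/(1-ρ^(K+1)) = (1-0.5244)/(1-0.5244^9) = 0.4756/0.9970 = 0.4770
P_K = P₀×ρ^K = 0.4770 × 0.5244^8 = 0.4770 × 0.005719 = 0.002728
Blocking probability P_8 = 0.002728 (0.27%)
L = ρ[1 - (K+1)ρ^K + Kρ^(K+1)] / [(1-ρ)(1-ρ^(K+1))]
L = 0.5244 × (1 - 9×0.005719 + 8×0.002999) / ((1 - 0.5244) × (1 - 0.002999)) = 1.0755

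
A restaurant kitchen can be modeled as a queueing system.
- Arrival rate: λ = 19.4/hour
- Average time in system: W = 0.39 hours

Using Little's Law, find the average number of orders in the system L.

Little's Law: L = λW
L = 19.4 × 0.39 = 7.5660 orders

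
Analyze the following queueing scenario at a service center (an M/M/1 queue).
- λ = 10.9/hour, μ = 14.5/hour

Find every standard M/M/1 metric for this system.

Step 1: ρ = λ/μ = 10.9/14.5 = 0.7517
Step 2: L = λ/(μ-λ) = 10.9/3.60 = 3.0278
Step 3: Lq = λ²/(μ(μ-λ)) = 118.81/(14.5×3.60) = 2.2761
Step 4: W = 1/(μ-λ) = 1/3.60 = 0.27778
Step 5: Wq = λ/(μ(μ-λ)) = 10.9/(14.5×3.60) = 0.2088
Step 6: P(0) = 1-ρ = 0.2483
Verify: L = λW = 10.9×0.27778 = 3.0278 ✔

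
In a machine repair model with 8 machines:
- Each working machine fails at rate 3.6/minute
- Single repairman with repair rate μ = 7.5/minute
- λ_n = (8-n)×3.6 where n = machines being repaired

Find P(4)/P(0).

P(4)/P(0) = ∏_{i=0}^{4-1} λ_i/μ_{i+1}
= (8-0)×3.6/7.5 × (8-1)×3.6/7.5 × (8-2)×3.6/7.5 × (8-3)×3.6/7.5
= 89.1814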